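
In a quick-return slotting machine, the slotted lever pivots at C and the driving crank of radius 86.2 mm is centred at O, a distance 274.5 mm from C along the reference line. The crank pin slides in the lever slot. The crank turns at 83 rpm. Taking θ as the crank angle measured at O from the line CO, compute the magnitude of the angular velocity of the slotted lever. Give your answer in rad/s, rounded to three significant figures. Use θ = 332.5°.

ω = 8.692 rad/s (from 83 rpm).
Crank pin A relative to C: A = (d + r cosθ, r sinθ); lever angle φ = atan2(r sinθ, d + r cosθ).
Differentiating tanφ: φ̇ = rω(d cosθ + r)/(d² + r² + 2dr cosθ).
d² + r² + 2dr cosθ = |CA|² = 0.124757 m²;  d cosθ + r = +0.32968 m.
|ω_lever| = |0.0862·8.692·+0.32968| / 0.124757 = 1.9799 rad/s.

1.98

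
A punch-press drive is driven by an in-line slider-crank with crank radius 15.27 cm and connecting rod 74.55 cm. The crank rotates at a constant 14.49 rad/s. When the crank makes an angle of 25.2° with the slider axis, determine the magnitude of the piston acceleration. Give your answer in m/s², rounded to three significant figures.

33.3

ω = 14.49 rad/s
x(θ) = r cosθ + √(L² − r² sin²θ); with ω constant, a = ω²·d²x/dθ².
d²x/dθ² = −r cosθ − r²(cos2θ)/√u − r⁴ sin²2θ/(4u^{3/2}),  u = L² − r² sin²θ = 0.551543 m².
Substituting r = 0.1527 m, L = 0.7455 m, θ = 25.2°: d²x/dθ² = -0.15838 m.
a = ω²·d²x/dθ² = (14.49)²·(-0.15838) = -33.253 m/s²;  |a| = 33.253 m/s².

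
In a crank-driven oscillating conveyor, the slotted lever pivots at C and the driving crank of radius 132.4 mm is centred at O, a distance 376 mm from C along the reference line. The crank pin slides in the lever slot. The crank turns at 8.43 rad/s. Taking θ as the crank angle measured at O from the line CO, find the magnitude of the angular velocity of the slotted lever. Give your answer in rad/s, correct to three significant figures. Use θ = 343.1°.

2.16

ω = 8.43 rad/s
Crank pin A relative to C: A = (d + r cosθ, r sinθ); lever angle φ = atan2(r sinθ, d + r cosθ).
Differentiating tanφ: φ̇ = rω(d cosθ + r)/(d² + r² + 2dr cosθ).
d² + r² + 2dr cosθ = |CA|² = 0.254171 m²;  d cosθ + r = +0.49216 m.
|ω_lever| = |0.1324·8.43·+0.49216| / 0.254171 = 2.1612 rad/s.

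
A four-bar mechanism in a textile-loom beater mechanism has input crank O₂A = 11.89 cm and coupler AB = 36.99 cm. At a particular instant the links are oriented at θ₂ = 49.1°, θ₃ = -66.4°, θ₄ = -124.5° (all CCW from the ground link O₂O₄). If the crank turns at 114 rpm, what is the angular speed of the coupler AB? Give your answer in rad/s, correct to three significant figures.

ω₂ = 11.94 rad/s (from 114 rpm).
Differentiating the loop-closure r₂e^{iθ₂}+r₃e^{iθ₃}=r₁+r₄e^{iθ₄} gives r₂ω₂e^{iθ₂}+r₃ω₃e^{iθ₃}=r₄ω₄e^{iθ₄}.
Eliminating the other unknown: ω₃ = r₂ω₂ sin(θ₄−θ₂) / [r₃ sin(θ₃−θ₄)].
Numerator sine = -0.11147; denominator sine = +0.84897.
Result = 0.1189·11.94·(-0.11147) / (0.3699·(+0.84897)) = -0.50384 rad/s; magnitude 0.50384 rad/s.

0.504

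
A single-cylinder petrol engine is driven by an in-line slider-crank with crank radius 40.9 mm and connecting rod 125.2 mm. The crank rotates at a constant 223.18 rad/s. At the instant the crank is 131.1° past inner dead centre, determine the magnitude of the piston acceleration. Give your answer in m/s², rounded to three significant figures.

1410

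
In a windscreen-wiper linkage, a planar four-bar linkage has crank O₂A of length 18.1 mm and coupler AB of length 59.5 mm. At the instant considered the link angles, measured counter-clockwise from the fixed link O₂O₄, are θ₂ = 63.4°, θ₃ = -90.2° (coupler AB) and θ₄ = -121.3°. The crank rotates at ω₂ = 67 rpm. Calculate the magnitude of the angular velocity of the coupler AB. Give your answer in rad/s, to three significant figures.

ω₂ = 7.016 rad/s (from 67 rpm).
Differentiating the loop-closure r₂e^{iθ₂}+r₃e^{iθ₃}=r₁+r₄e^{iθ₄} gives r₂ω₂e^{iθ₂}+r₃ω₃e^{iθ₃}=r₄ω₄e^{iθ₄}.
Eliminating the other unknown: ω₃ = r₂ω₂ sin(θ₄−θ₂) / [r₃ sin(θ₃−θ₄)].
Numerator sine = +0.08194; denominator sine = +0.51653.
Result = 0.0181·7.016·(+0.08194) / (0.0595·(+0.51653)) = +0.33857 rad/s; magnitude 0.33857 rad/s.

0.339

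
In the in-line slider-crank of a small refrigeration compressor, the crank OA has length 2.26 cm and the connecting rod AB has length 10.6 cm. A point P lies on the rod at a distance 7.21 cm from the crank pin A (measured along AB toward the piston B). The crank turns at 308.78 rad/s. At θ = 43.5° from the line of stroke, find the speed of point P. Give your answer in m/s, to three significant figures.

5.56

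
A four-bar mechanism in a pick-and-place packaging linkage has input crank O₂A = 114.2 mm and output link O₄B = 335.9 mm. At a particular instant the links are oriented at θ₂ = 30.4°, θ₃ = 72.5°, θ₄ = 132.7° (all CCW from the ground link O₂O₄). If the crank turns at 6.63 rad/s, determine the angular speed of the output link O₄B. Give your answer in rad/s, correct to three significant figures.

1.74

ω₂ = 6.63 rad/s
Differentiating the loop-closure r₂e^{iθ₂}+r₃e^{iθ₃}=r₁+r₄e^{iθ₄} gives r₂ω₂e^{iθ₂}+r₃ω₃e^{iθ₃}=r₄ω₄e^{iθ₄}.
Eliminating the other unknown: ω₄ = r₂ω₂ sin(θ₂−θ₃) / [r₄ sin(θ₄−θ₃)].
Numerator sine = -0.67043; denominator sine = +0.86777.
Result = 0.1142·6.63·(-0.67043) / (0.3359·(+0.86777)) = -1.7415 rad/s; magnitude 1.7415 rad/s.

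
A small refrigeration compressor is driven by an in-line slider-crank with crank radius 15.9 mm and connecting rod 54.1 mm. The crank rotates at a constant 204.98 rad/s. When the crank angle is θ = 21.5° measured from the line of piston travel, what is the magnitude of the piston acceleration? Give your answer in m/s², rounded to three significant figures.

ω = 205 rad/s
x(θ) = r cosθ + √(L² − r² sin²θ); with ω constant, a = ω²·d²x/dθ².
d²x/dθ² = −r cosθ − r²(cos2θ)/√u − r⁴ sin²2θ/(4u^{3/2}),  u = L² − r² sin²θ = 0.00289285 m².
Substituting r = 0.0159 m, L = 0.0541 m, θ = 21.5°: d²x/dθ² = -0.018279 m.
a = ω²·d²x/dθ² = (205)²·(-0.018279) = -768.03 m/s²;  |a| = 768.03 m/s².

768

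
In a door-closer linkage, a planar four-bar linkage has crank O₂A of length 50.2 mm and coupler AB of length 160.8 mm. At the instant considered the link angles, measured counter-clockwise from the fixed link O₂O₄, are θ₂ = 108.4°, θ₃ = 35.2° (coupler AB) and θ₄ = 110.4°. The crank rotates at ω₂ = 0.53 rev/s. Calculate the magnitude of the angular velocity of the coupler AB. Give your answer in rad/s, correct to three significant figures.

ω₂ = 3.33 rad/s (from 0.53 rev/s).
Differentiating the loop-closure r₂e^{iθ₂}+r₃e^{iθ₃}=r₁+r₄e^{iθ₄} gives r₂ω₂e^{iθ₂}+r₃ω₃e^{iθ₃}=r₄ω₄e^{iθ₄}.
Eliminating the other unknown: ω₃ = r₂ω₂ sin(θ₄−θ₂) / [r₃ sin(θ₃−θ₄)].
Numerator sine = +0.03490; denominator sine = -0.96682.
Result = 0.0502·3.33·(+0.03490) / (0.1608·(-0.96682)) = -0.037527 rad/s; magnitude 0.037527 rad/s.

0.0375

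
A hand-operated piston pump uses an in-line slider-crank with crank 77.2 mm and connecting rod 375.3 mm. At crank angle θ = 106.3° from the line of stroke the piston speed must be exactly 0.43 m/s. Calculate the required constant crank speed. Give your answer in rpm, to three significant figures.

For an in-line slider-crank, |v_piston| = rω|sinθ|·[1 + r cosθ/√(L² − r² sin²θ)].
With r = 0.0772 m, L = 0.3753 m, θ = 106.3°: the bracketed kinematic factor |dx/dθ| = 0.069733 m.
ω = v/|dx/dθ| = 0.43/0.069733 = 6.1664 rad/s.
N = 60ω/(2π) = 58.884 rpm.

58.9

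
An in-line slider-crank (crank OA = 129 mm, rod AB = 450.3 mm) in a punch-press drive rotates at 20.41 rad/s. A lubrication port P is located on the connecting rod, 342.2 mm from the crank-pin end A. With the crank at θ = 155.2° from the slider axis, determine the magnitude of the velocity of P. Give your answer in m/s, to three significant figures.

ω = 20.41 rad/s.  Crank-pin speed |V_A| = rω = 2.6329 m/s, perpendicular to OA.
Rod angle: sinφ = −(r/L) sinθ ⇒ φ = -6.901°; ω_rod = −rω cosθ/√(L²−r²sin²θ) = +5.3465 rad/s.
V_P = V_A + ω_rod × AP, with AP = 0.3422 m along the rod.
Components: V_Px = −rω sinθ − a·ω_rod·sinφ = -0.88453 m/s;  V_Py = rω cosθ + a·ω_rod·cosφ = -0.57377 m/s.
|V_P| = √(V_Px² + V_Py²) = 1.0543 m/s.

1.05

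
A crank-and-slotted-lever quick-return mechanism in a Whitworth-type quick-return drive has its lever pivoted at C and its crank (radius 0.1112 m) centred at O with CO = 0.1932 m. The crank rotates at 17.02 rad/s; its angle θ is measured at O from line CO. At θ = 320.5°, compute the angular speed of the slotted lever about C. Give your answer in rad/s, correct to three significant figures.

ω = 17.02 rad/s
Crank pin A relative to C: A = (d + r cosθ, r sinθ); lever angle φ = atan2(r sinθ, d + r cosθ).
Differentiating tanφ: φ̇ = rω(d cosθ + r)/(d² + r² + 2dr cosθ).
d² + r² + 2dr cosθ = |CA|² = 0.0828466 m²;  d cosθ + r = +0.26028 m.
|ω_lever| = |0.1112·17.02·+0.26028| / 0.0828466 = 5.946 rad/s.

5.95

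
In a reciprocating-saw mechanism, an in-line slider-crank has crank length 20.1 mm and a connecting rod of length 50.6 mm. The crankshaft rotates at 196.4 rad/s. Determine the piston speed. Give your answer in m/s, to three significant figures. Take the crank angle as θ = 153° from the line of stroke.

ω = 196.4 rad/s
For an in-line slider-crank, x = r cosθ + √(L² − r² sin²θ), so v = −rω sinθ·[1 + r cosθ/√(L² − r² sin²θ)].
With r = 0.0201 m, L = 0.0506 m, θ = 153°: √(L² − r² sin²θ) = 0.04977 m.
v = −0.0201·196.4·0.45399·[1 + 0.0201·-0.89101/0.04977] = -1.1473 m/s.
|v| = 1.1473 m/s.

1.15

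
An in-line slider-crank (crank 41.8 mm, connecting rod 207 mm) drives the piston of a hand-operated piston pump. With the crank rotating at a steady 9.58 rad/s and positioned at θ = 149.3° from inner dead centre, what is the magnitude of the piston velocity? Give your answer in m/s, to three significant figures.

0.169

ω = 9.58 rad/s
For an in-line slider-crank, x = r cosθ + √(L² − r² sin²θ), so v = −rω sinθ·[1 + r cosθ/√(L² − r² sin²θ)].
With r = 0.0418 m, L = 0.207 m, θ = 149.3°: √(L² − r² sin²θ) = 0.2059 m.
v = −0.0418·9.58·0.51054·[1 + 0.0418·-0.85985/0.2059] = -0.16876 m/s.
|v| = 0.16876 m/s.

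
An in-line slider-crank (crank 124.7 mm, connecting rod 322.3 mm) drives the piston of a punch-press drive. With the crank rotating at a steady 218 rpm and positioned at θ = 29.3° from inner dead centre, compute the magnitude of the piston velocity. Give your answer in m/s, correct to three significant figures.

1.87

ω = 2π·218/60 = 22.83 rad/s
For an in-line slider-crank, x = r cosθ + √(L² − r² sin²θ), so v = −rω sinθ·[1 + r cosθ/√(L² − r² sin²θ)].
With r = 0.1247 m, L = 0.3223 m, θ = 29.3°: √(L² − r² sin²θ) = 0.31647 m.
v = −0.1247·22.83·0.48938·[1 + 0.1247·0.87207/0.31647] = -1.8719 m/s.
|v| = 1.8719 m/s.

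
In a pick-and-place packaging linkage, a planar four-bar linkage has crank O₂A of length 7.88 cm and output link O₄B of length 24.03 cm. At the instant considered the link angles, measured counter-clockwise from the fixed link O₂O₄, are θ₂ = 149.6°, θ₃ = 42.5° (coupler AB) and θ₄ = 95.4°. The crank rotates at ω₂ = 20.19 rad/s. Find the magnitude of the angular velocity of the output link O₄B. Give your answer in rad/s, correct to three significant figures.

7.93

ω₂ = 20.19 rad/s
Differentiating the loop-closure r₂e^{iθ₂}+r₃e^{iθ₃}=r₁+r₄e^{iθ₄} gives r₂ω₂e^{iθ₂}+r₃ω₃e^{iθ₃}=r₄ω₄e^{iθ₄}.
Eliminating the other unknown: ω₄ = r₂ω₂ sin(θ₂−θ₃) / [r₄ sin(θ₄−θ₃)].
Numerator sine = +0.95579; denominator sine = +0.79758.
Result = 0.0788·20.19·(+0.95579) / (0.2403·(+0.79758)) = +7.9341 rad/s; magnitude 7.9341 rad/s.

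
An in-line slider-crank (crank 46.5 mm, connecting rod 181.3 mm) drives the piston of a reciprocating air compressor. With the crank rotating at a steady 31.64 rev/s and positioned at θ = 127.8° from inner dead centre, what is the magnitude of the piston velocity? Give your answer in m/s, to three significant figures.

ω = 2π·31.6 = 198.8 rad/s
For an in-line slider-crank, x = r cosθ + √(L² − r² sin²θ), so v = −rω sinθ·[1 + r cosθ/√(L² − r² sin²θ)].
With r = 0.0465 m, L = 0.1813 m, θ = 127.8°: √(L² − r² sin²θ) = 0.17754 m.
v = −0.0465·198.8·0.79016·[1 + 0.0465·-0.61291/0.17754] = -6.1318 m/s.
|v| = 6.1318 m/s.

6.13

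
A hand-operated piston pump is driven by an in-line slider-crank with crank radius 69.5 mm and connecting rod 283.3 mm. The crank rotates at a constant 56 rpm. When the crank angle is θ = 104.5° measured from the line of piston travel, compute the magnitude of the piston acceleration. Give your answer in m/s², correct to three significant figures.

1.12

ω = 2π·56/60 = 5.864 rad/s
x(θ) = r cosθ + √(L² − r² sin²θ); with ω constant, a = ω²·d²x/dθ².
d²x/dθ² = −r cosθ − r²(cos2θ)/√u − r⁴ sin²2θ/(4u^{3/2}),  u = L² − r² sin²θ = 0.0757314 m².
Substituting r = 0.0695 m, L = 0.2833 m, θ = 104.5°: d²x/dθ² = +0.032687 m.
a = ω²·d²x/dθ² = (5.864)²·(+0.032687) = +1.1241 m/s²;  |a| = 1.1241 m/s².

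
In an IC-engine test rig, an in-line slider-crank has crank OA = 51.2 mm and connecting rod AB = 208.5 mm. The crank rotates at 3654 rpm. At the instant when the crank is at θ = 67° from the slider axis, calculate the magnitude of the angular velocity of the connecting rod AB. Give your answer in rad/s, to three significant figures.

ω = 382.6 rad/s (converted from 3654 rpm).
The rod makes angle φ with the slider axis where L sinφ = r sinθ; differentiating, L cosφ·φ̇ = r ω cosθ.
L cosφ = √(L² − r² sin²θ) = 0.2031 m.
|ω_rod| = r ω |cosθ| / √(L² − r² sin²θ) = 0.0512·382.6·0.39073/0.2031 = 37.69 rad/s.

37.7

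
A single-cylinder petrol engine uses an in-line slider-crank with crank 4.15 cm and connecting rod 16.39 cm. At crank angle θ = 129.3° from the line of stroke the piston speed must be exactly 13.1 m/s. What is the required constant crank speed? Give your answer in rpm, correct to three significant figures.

4660

For an in-line slider-crank, |v_piston| = rω|sinθ|·[1 + r cosθ/√(L² − r² sin²θ)].
With r = 0.0415 m, L = 0.1639 m, θ = 129.3°: the bracketed kinematic factor |dx/dθ| = 0.026862 m.
ω = v/|dx/dθ| = 13.1/0.026862 = 487.67 rad/s.
N = 60ω/(2π) = 4656.9 rpm.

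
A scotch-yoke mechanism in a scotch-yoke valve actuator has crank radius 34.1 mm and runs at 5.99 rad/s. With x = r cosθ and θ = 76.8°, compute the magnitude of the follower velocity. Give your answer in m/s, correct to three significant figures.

0.199

ω = 5.99 rad/s
x = r cosθ ⇒ ẋ = −rω sinθ.
|v| = rω|sinθ| = 0.0341·5.99·|sin 76.8°| = 0.19886 m/s.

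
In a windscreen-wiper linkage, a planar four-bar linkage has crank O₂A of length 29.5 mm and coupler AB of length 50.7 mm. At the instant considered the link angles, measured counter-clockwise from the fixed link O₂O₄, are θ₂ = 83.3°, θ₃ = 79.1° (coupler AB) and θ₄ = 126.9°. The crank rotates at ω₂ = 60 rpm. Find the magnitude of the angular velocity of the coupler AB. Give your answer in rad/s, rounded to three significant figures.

ω₂ = 6.283 rad/s (from 60 rpm).
Differentiating the loop-closure r₂e^{iθ₂}+r₃e^{iθ₃}=r₁+r₄e^{iθ₄} gives r₂ω₂e^{iθ₂}+r₃ω₃e^{iθ₃}=r₄ω₄e^{iθ₄}.
Eliminating the other unknown: ω₃ = r₂ω₂ sin(θ₄−θ₂) / [r₃ sin(θ₃−θ₄)].
Numerator sine = +0.68962; denominator sine = -0.74080.
Result = 0.0295·6.283·(+0.68962) / (0.0507·(-0.74080)) = -3.4033 rad/s; magnitude 3.4033 rad/s.

3.40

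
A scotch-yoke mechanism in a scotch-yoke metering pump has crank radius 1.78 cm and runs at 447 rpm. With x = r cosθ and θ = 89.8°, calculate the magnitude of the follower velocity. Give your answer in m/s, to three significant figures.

0.833

ω = 46.81 rad/s (from 447 rpm).
x = r cosθ ⇒ ẋ = −rω sinθ.
|v| = rω|sinθ| = 0.0178·46.81·|sin 89.8°| = 0.83321 m/s.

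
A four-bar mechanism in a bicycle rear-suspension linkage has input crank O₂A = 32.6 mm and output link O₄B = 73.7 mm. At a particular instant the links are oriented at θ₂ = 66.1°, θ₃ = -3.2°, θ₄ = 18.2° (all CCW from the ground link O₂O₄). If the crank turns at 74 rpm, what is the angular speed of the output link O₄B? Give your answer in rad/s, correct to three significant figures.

ω₂ = 7.749 rad/s (from 74 rpm).
Differentiating the loop-closure r₂e^{iθ₂}+r₃e^{iθ₃}=r₁+r₄e^{iθ₄} gives r₂ω₂e^{iθ₂}+r₃ω₃e^{iθ₃}=r₄ω₄e^{iθ₄}.
Eliminating the other unknown: ω₄ = r₂ω₂ sin(θ₂−θ₃) / [r₄ sin(θ₄−θ₃)].
Numerator sine = +0.93544; denominator sine = +0.36488.
Result = 0.0326·7.749·(+0.93544) / (0.0737·(+0.36488)) = +8.7878 rad/s; magnitude 8.7878 rad/s.

8.79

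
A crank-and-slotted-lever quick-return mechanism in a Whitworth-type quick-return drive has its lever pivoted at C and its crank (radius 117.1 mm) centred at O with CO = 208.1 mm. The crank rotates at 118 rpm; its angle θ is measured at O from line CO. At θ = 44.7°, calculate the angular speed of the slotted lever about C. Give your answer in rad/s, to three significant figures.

ω = 12.36 rad/s (from 118 rpm).
Crank pin A relative to C: A = (d + r cosθ, r sinθ); lever angle φ = atan2(r sinθ, d + r cosθ).
Differentiating tanφ: φ̇ = rω(d cosθ + r)/(d² + r² + 2dr cosθ).
d² + r² + 2dr cosθ = |CA|² = 0.0916603 m²;  d cosθ + r = +0.26502 m.
|ω_lever| = |0.1171·12.36·+0.26502| / 0.0916603 = 4.1837 rad/s.

4.18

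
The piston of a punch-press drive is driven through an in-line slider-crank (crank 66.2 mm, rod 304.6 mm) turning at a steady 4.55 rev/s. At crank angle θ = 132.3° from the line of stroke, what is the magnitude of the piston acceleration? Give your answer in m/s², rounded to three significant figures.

ω = 2π·4.55 = 28.59 rad/s
x(θ) = r cosθ + √(L² − r² sin²θ); with ω constant, a = ω²·d²x/dθ².
d²x/dθ² = −r cosθ − r²(cos2θ)/√u − r⁴ sin²2θ/(4u^{3/2}),  u = L² − r² sin²θ = 0.0903837 m².
Substituting r = 0.0662 m, L = 0.3046 m, θ = 132.3°: d²x/dθ² = +0.04575 m.
a = ω²·d²x/dθ² = (28.59)²·(+0.04575) = +37.392 m/s²;  |a| = 37.392 m/s².

37.4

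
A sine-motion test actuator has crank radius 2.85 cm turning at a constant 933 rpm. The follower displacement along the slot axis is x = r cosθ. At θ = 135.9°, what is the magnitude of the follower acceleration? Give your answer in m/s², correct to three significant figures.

ω = 97.7 rad/s (from 933 rpm).
x = r cosθ ⇒ ẍ = −rω² cosθ (ω constant).
|a| = rω²|cosθ| = 0.0285·(97.7)²·|cos 135.9°| = 195.37 m/s².

195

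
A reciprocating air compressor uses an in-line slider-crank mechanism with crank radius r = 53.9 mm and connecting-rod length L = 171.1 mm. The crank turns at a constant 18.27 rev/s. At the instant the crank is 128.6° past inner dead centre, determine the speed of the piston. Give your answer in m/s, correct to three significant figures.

3.86

ω = 2π·18.3 = 114.8 rad/s
For an in-line slider-crank, x = r cosθ + √(L² − r² sin²θ), so v = −rω sinθ·[1 + r cosθ/√(L² − r² sin²θ)].
With r = 0.0539 m, L = 0.1711 m, θ = 128.6°: √(L² − r² sin²θ) = 0.16583 m.
v = −0.0539·114.8·0.78152·[1 + 0.0539·-0.62388/0.16583] = -3.855 m/s.
|v| = 3.855 m/s.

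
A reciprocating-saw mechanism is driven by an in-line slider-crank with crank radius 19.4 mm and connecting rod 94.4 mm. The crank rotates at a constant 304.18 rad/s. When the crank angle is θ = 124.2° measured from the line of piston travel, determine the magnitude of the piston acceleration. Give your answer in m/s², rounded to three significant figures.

1140

ω = 304.2 rad/s
x(θ) = r cosθ + √(L² − r² sin²θ); with ω constant, a = ω²·d²x/dθ².
d²x/dθ² = −r cosθ − r²(cos2θ)/√u − r⁴ sin²2θ/(4u^{3/2}),  u = L² − r² sin²θ = 0.00865391 m².
Substituting r = 0.0194 m, L = 0.0944 m, θ = 124.2°: d²x/dθ² = +0.012356 m.
a = ω²·d²x/dθ² = (304.2)²·(+0.012356) = +1143.2 m/s²;  |a| = 1143.2 m/s².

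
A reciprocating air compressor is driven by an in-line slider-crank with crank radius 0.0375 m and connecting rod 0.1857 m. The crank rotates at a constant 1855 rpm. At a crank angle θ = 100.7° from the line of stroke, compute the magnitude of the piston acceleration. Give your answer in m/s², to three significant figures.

534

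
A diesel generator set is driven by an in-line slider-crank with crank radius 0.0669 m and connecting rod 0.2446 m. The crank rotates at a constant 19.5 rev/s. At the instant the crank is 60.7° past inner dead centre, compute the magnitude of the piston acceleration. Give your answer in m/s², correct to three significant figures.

ω = 2π·19.5 = 122.5 rad/s
x(θ) = r cosθ + √(L² − r² sin²θ); with ω constant, a = ω²·d²x/dθ².
d²x/dθ² = −r cosθ − r²(cos2θ)/√u − r⁴ sin²2θ/(4u^{3/2}),  u = L² − r² sin²θ = 0.0564254 m².
Substituting r = 0.0669 m, L = 0.2446 m, θ = 60.7°: d²x/dθ² = -0.023195 m.
a = ω²·d²x/dθ² = (122.5)²·(-0.023195) = -348.2 m/s²;  |a| = 348.2 m/s².

348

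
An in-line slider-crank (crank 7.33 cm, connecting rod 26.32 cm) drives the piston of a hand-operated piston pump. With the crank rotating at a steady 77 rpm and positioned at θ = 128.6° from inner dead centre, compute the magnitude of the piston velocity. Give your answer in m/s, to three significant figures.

0.380

ω = 2π·77/60 = 8.063 rad/s
For an in-line slider-crank, x = r cosθ + √(L² − r² sin²θ), so v = −rω sinθ·[1 + r cosθ/√(L² − r² sin²θ)].
With r = 0.0733 m, L = 0.2632 m, θ = 128.6°: √(L² − r² sin²θ) = 0.25689 m.
v = −0.0733·8.063·0.78152·[1 + 0.0733·-0.62388/0.25689] = -0.37969 m/s.
|v| = 0.37969 m/s.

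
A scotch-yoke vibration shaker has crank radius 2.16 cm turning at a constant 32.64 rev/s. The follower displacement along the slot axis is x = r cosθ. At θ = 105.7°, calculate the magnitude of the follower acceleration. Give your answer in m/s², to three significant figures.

ω = 205.1 rad/s (from 32.64 rev/s).
x = r cosθ ⇒ ẍ = −rω² cosθ (ω constant).
|a| = rω²|cosθ| = 0.0216·(205.1)²·|cos 105.7°| = 245.83 m/s².

246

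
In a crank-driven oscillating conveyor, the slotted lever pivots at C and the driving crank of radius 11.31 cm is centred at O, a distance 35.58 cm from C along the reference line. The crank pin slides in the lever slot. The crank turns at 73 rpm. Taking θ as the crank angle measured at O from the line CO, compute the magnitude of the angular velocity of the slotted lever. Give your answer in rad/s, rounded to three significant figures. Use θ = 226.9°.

1.33

ω = 7.645 rad/s (from 73 rpm).
Crank pin A relative to C: A = (d + r cosθ, r sinθ); lever angle φ = atan2(r sinθ, d + r cosθ).
Differentiating tanφ: φ̇ = rω(d cosθ + r)/(d² + r² + 2dr cosθ).
d² + r² + 2dr cosθ = |CA|² = 0.084394 m²;  d cosθ + r = -0.13001 m.
|ω_lever| = |0.1131·7.645·-0.13001| / 0.084394 = 1.3319 rad/s.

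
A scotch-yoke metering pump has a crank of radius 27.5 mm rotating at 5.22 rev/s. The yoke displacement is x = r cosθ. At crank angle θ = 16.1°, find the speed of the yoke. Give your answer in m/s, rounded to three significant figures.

ω = 32.8 rad/s (from 5.22 rev/s).
x = r cosθ ⇒ ẋ = −rω sinθ.
|v| = rω|sinθ| = 0.0275·32.8·|sin 16.1°| = 0.25012 m/s.

0.250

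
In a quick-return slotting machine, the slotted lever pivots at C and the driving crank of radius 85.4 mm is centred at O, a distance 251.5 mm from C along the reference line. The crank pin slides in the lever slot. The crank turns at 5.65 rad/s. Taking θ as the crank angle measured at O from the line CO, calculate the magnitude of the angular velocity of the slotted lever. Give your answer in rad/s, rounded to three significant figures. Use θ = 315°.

ω = 5.65 rad/s
Crank pin A relative to C: A = (d + r cosθ, r sinθ); lever angle φ = atan2(r sinθ, d + r cosθ).
Differentiating tanφ: φ̇ = rω(d cosθ + r)/(d² + r² + 2dr cosθ).
d² + r² + 2dr cosθ = |CA|² = 0.10092 m²;  d cosθ + r = +0.26324 m.
|ω_lever| = |0.0854·5.65·+0.26324| / 0.10092 = 1.2586 rad/s.

1.26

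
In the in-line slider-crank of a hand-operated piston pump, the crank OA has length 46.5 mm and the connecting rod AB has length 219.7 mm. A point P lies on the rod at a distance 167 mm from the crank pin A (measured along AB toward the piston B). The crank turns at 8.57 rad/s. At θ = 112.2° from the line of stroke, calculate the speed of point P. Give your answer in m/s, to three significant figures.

0.348

ω = 8.57 rad/s.  Crank-pin speed |V_A| = rω = 0.3985 m/s, perpendicular to OA.
Rod angle: sinφ = −(r/L) sinθ ⇒ φ = -11.301°; ω_rod = −rω cosθ/√(L²−r²sin²θ) = +0.6989 rad/s.
V_P = V_A + ω_rod × AP, with AP = 0.167 m along the rod.
Components: V_Px = −rω sinθ − a·ω_rod·sinφ = -0.34609 m/s;  V_Py = rω cosθ + a·ω_rod·cosφ = -0.036118 m/s.
|V_P| = √(V_Px² + V_Py²) = 0.34797 m/s.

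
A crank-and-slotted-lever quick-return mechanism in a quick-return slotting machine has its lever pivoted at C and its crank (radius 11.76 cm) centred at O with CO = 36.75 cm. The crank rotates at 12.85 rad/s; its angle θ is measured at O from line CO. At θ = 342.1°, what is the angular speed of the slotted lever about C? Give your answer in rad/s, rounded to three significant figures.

ω = 12.85 rad/s
Crank pin A relative to C: A = (d + r cosθ, r sinθ); lever angle φ = atan2(r sinθ, d + r cosθ).
Differentiating tanφ: φ̇ = rω(d cosθ + r)/(d² + r² + 2dr cosθ).
d² + r² + 2dr cosθ = |CA|² = 0.231138 m²;  d cosθ + r = +0.46731 m.
|ω_lever| = |0.1176·12.85·+0.46731| / 0.231138 = 3.0552 rad/s.

3.06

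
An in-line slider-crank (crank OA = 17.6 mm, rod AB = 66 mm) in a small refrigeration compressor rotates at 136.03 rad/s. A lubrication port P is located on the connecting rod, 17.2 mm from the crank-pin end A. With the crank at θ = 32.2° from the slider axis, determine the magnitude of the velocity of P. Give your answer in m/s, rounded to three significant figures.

2.02

ω = 136 rad/s.  Crank-pin speed |V_A| = rω = 2.3941 m/s, perpendicular to OA.
Rod angle: sinφ = −(r/L) sinθ ⇒ φ = -8.169°; ω_rod = −rω cosθ/√(L²−r²sin²θ) = -31.01 rad/s.
V_P = V_A + ω_rod × AP, with AP = 0.0172 m along the rod.
Components: V_Px = −rω sinθ − a·ω_rod·sinφ = -1.3516 m/s;  V_Py = rω cosθ + a·ω_rod·cosφ = +1.4979 m/s.
|V_P| = √(V_Px² + V_Py²) = 2.0176 m/s.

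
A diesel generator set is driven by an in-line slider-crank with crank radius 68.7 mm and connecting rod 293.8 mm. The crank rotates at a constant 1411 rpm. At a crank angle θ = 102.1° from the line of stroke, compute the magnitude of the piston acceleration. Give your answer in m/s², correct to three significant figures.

ω = 2π·1411/60 = 147.8 rad/s
x(θ) = r cosθ + √(L² − r² sin²θ); with ω constant, a = ω²·d²x/dθ².
d²x/dθ² = −r cosθ − r²(cos2θ)/√u − r⁴ sin²2θ/(4u^{3/2}),  u = L² − r² sin²θ = 0.0818061 m².
Substituting r = 0.0687 m, L = 0.2938 m, θ = 102.1°: d²x/dθ² = +0.029412 m.
a = ω²·d²x/dθ² = (147.8)²·(+0.029412) = +642.15 m/s²;  |a| = 642.15 m/s².

642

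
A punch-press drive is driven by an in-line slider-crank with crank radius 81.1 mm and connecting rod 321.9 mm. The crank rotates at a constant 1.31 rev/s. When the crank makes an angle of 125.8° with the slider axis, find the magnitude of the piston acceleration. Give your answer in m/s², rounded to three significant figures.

3.64

ω = 2π·1.31 = 8.231 rad/s
x(θ) = r cosθ + √(L² − r² sin²θ); with ω constant, a = ω²·d²x/dθ².
d²x/dθ² = −r cosθ − r²(cos2θ)/√u − r⁴ sin²2θ/(4u^{3/2}),  u = L² − r² sin²θ = 0.099293 m².
Substituting r = 0.0811 m, L = 0.3219 m, θ = 125.8°: d²x/dθ² = +0.053717 m.
a = ω²·d²x/dθ² = (8.231)²·(+0.053717) = +3.6393 m/s²;  |a| = 3.6393 m/s².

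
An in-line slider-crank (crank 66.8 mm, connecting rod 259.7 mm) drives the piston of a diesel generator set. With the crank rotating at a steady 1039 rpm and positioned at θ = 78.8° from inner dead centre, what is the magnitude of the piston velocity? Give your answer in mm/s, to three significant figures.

7500

ω = 2π·1039/60 = 108.8 rad/s
For an in-line slider-crank, x = r cosθ + √(L² − r² sin²θ), so v = −rω sinθ·[1 + r cosθ/√(L² − r² sin²θ)].
With r = 0.0668 m, L = 0.2597 m, θ = 78.8°: √(L² − r² sin²θ) = 0.2513 m.
v = −0.0668·108.8·0.98096·[1 + 0.0668·0.19423/0.2513] = -7.4978 m/s.
|v| = 7.4978 m/s = 7497.8 mm/s.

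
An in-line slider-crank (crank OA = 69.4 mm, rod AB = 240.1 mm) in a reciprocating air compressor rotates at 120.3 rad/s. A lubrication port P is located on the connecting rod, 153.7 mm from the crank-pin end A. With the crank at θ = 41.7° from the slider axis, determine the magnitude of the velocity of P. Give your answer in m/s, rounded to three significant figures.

6.72

ω = 120.3 rad/s.  Crank-pin speed |V_A| = rω = 8.3488 m/s, perpendicular to OA.
Rod angle: sinφ = −(r/L) sinθ ⇒ φ = -11.086°; ω_rod = −rω cosθ/√(L²−r²sin²θ) = -26.456 rad/s.
V_P = V_A + ω_rod × AP, with AP = 0.1537 m along the rod.
Components: V_Px = −rω sinθ − a·ω_rod·sinφ = -6.3358 m/s;  V_Py = rω cosθ + a·ω_rod·cosφ = +2.2431 m/s.
|V_P| = √(V_Px² + V_Py²) = 6.7211 m/s.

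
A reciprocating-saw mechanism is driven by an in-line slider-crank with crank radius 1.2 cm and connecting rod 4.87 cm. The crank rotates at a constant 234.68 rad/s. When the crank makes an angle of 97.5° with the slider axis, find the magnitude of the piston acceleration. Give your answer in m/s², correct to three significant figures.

248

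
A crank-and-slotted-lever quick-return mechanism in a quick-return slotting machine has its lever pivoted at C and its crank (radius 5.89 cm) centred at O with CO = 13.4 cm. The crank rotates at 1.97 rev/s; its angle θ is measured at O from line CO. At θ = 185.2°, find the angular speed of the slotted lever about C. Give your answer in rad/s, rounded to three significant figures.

ω = 12.38 rad/s (from 1.97 rev/s).
Crank pin A relative to C: A = (d + r cosθ, r sinθ); lever angle φ = atan2(r sinθ, d + r cosθ).
Differentiating tanφ: φ̇ = rω(d cosθ + r)/(d² + r² + 2dr cosθ).
d² + r² + 2dr cosθ = |CA|² = 0.00570498 m²;  d cosθ + r = -0.074549 m.
|ω_lever| = |0.0589·12.38·-0.074549| / 0.00570498 = 9.5268 rad/s.

9.53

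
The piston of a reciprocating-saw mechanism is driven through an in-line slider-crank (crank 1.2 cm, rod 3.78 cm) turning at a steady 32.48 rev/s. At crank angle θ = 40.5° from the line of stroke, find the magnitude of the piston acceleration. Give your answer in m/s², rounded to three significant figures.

ω = 2π·32.5 = 204.1 rad/s
x(θ) = r cosθ + √(L² − r² sin²θ); with ω constant, a = ω²·d²x/dθ².
d²x/dθ² = −r cosθ − r²(cos2θ)/√u − r⁴ sin²2θ/(4u^{3/2}),  u = L² − r² sin²θ = 0.0013681 m².
Substituting r = 0.012 m, L = 0.0378 m, θ = 40.5°: d²x/dθ² = -0.0098338 m.
a = ω²·d²x/dθ² = (204.1)²·(-0.0098338) = -409.56 m/s²;  |a| = 409.56 m/s².

410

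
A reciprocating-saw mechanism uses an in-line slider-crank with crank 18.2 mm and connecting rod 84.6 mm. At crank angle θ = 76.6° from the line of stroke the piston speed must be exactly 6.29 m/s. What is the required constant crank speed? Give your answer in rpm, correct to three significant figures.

For an in-line slider-crank, |v_piston| = rω|sinθ|·[1 + r cosθ/√(L² − r² sin²θ)].
With r = 0.0182 m, L = 0.0846 m, θ = 76.6°: the bracketed kinematic factor |dx/dθ| = 0.018607 m.
ω = v/|dx/dθ| = 6.29/0.018607 = 338.04 rad/s.
N = 60ω/(2π) = 3228.1 rpm.

3230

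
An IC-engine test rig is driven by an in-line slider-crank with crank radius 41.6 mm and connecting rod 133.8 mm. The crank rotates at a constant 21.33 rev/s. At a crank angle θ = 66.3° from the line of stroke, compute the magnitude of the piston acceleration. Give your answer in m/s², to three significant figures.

ω = 2π·21.3 = 134 rad/s
x(θ) = r cosθ + √(L² − r² sin²θ); with ω constant, a = ω²·d²x/dθ².
d²x/dθ² = −r cosθ − r²(cos2θ)/√u − r⁴ sin²2θ/(4u^{3/2}),  u = L² − r² sin²θ = 0.0164515 m².
Substituting r = 0.0416 m, L = 0.1338 m, θ = 66.3°: d²x/dθ² = -0.0077807 m.
a = ω²·d²x/dθ² = (134)²·(-0.0077807) = -139.75 m/s²;  |a| = 139.75 m/s².

140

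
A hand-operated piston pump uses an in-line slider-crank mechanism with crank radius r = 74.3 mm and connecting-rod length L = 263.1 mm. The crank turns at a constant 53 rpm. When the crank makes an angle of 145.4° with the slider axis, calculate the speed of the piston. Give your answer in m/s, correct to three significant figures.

0.179

ω = 2π·53/60 = 5.55 rad/s
For an in-line slider-crank, x = r cosθ + √(L² − r² sin²θ), so v = −rω sinθ·[1 + r cosθ/√(L² − r² sin²θ)].
With r = 0.0743 m, L = 0.2631 m, θ = 145.4°: √(L² − r² sin²θ) = 0.2597 m.
v = −0.0743·5.55·0.56784·[1 + 0.0743·-0.82314/0.2597] = -0.17902 m/s.
|v| = 0.17902 m/s.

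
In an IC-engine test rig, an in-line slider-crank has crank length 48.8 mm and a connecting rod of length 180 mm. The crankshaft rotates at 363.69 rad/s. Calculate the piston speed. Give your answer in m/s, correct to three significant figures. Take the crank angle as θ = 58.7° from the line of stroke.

17.4

ω = 363.7 rad/s
For an in-line slider-crank, x = r cosθ + √(L² − r² sin²θ), so v = −rω sinθ·[1 + r cosθ/√(L² − r² sin²θ)].
With r = 0.0488 m, L = 0.18 m, θ = 58.7°: √(L² − r² sin²θ) = 0.1751 m.
v = −0.0488·363.7·0.85446·[1 + 0.0488·0.51952/0.1751] = -17.361 m/s.
|v| = 17.361 m/s.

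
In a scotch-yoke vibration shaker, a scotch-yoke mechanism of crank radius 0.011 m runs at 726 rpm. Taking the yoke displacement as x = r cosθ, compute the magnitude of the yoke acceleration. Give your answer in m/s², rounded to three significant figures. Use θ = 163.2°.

ω = 76.03 rad/s (from 726 rpm).
x = r cosθ ⇒ ẍ = −rω² cosθ (ω constant).
|a| = rω²|cosθ| = 0.011·(76.03)²·|cos 163.2°| = 60.867 m/s².

60.9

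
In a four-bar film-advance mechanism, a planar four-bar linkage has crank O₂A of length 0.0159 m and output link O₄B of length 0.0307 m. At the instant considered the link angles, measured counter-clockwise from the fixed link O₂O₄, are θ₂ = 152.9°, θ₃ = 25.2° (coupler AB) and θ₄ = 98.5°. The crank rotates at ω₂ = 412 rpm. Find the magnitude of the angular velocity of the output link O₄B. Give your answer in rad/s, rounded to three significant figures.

18.5

ω₂ = 43.14 rad/s (from 412 rpm).
Differentiating the loop-closure r₂e^{iθ₂}+r₃e^{iθ₃}=r₁+r₄e^{iθ₄} gives r₂ω₂e^{iθ₂}+r₃ω₃e^{iθ₃}=r₄ω₄e^{iθ₄}.
Eliminating the other unknown: ω₄ = r₂ω₂ sin(θ₂−θ₃) / [r₄ sin(θ₄−θ₃)].
Numerator sine = +0.79122; denominator sine = +0.95782.
Result = 0.0159·43.14·(+0.79122) / (0.0307·(+0.95782)) = +18.459 rad/s; magnitude 18.459 rad/s.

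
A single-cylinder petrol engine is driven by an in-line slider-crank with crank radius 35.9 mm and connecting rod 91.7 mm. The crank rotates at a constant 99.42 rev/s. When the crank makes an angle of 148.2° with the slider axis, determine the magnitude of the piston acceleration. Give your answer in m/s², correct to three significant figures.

9230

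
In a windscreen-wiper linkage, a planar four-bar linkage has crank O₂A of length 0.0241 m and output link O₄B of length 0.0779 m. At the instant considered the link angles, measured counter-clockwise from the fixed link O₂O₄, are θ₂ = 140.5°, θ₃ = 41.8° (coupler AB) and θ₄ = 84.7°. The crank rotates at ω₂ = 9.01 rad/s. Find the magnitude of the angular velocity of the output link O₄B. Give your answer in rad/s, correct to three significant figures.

ω₂ = 9.01 rad/s
Differentiating the loop-closure r₂e^{iθ₂}+r₃e^{iθ₃}=r₁+r₄e^{iθ₄} gives r₂ω₂e^{iθ₂}+r₃ω₃e^{iθ₃}=r₄ω₄e^{iθ₄}.
Eliminating the other unknown: ω₄ = r₂ω₂ sin(θ₂−θ₃) / [r₄ sin(θ₄−θ₃)].
Numerator sine = +0.98849; denominator sine = +0.68072.
Result = 0.0241·9.01·(+0.98849) / (0.0779·(+0.68072)) = +4.0477 rad/s; magnitude 4.0477 rad/s.

4.05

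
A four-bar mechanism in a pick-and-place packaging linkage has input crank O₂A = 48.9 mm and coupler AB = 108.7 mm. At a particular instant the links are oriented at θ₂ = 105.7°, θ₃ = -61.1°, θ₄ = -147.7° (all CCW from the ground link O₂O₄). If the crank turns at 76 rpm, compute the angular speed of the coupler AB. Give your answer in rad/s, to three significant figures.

ω₂ = 7.959 rad/s (from 76 rpm).
Differentiating the loop-closure r₂e^{iθ₂}+r₃e^{iθ₃}=r₁+r₄e^{iθ₄} gives r₂ω₂e^{iθ₂}+r₃ω₃e^{iθ₃}=r₄ω₄e^{iθ₄}.
Eliminating the other unknown: ω₃ = r₂ω₂ sin(θ₄−θ₂) / [r₃ sin(θ₃−θ₄)].
Numerator sine = +0.95832; denominator sine = +0.99824.
Result = 0.0489·7.959·(+0.95832) / (0.1087·(+0.99824)) = +3.4371 rad/s; magnitude 3.4371 rad/s.

3.44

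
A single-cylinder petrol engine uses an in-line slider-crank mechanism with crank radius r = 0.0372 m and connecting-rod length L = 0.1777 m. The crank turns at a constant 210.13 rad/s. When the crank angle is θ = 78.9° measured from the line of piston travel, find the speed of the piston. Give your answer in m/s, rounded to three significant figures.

ω = 210.1 rad/s
For an in-line slider-crank, x = r cosθ + √(L² − r² sin²θ), so v = −rω sinθ·[1 + r cosθ/√(L² − r² sin²θ)].
With r = 0.0372 m, L = 0.1777 m, θ = 78.9°: √(L² − r² sin²θ) = 0.17391 m.
v = −0.0372·210.1·0.98129·[1 + 0.0372·0.19252/0.17391] = -7.9865 m/s.
|v| = 7.9865 m/s.

7.99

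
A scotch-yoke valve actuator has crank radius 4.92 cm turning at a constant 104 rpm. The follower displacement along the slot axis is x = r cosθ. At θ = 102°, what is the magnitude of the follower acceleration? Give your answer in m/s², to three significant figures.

1.21

ω = 10.89 rad/s (from 104 rpm).
x = r cosθ ⇒ ẍ = −rω² cosθ (ω constant).
|a| = rω²|cosθ| = 0.0492·(10.89)²·|cos 102°| = 1.2133 m/s².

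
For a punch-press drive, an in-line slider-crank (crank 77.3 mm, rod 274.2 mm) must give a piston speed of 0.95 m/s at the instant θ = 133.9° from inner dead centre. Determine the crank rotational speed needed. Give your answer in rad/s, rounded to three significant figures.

For an in-line slider-crank, |v_piston| = rω|sinθ|·[1 + r cosθ/√(L² − r² sin²θ)].
With r = 0.0773 m, L = 0.2742 m, θ = 133.9°: the bracketed kinematic factor |dx/dθ| = 0.044579 m.
ω = v/|dx/dθ| = 0.95/0.044579 = 21.311 rad/s.

21.3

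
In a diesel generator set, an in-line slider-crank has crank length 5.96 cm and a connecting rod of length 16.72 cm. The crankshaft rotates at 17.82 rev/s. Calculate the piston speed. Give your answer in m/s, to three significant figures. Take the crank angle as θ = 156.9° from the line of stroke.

1.75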